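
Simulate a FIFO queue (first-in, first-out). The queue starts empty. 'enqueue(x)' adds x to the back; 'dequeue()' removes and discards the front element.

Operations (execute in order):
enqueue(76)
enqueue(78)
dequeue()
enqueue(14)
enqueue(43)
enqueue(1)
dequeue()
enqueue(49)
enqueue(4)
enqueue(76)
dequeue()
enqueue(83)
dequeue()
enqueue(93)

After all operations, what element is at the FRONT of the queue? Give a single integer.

Answer: 1

Derivation:
enqueue(76): queue = [76]
enqueue(78): queue = [76, 78]
dequeue(): queue = [78]
enqueue(14): queue = [78, 14]
enqueue(43): queue = [78, 14, 43]
enqueue(1): queue = [78, 14, 43, 1]
dequeue(): queue = [14, 43, 1]
enqueue(49): queue = [14, 43, 1, 49]
enqueue(4): queue = [14, 43, 1, 49, 4]
enqueue(76): queue = [14, 43, 1, 49, 4, 76]
dequeue(): queue = [43, 1, 49, 4, 76]
enqueue(83): queue = [43, 1, 49, 4, 76, 83]
dequeue(): queue = [1, 49, 4, 76, 83]
enqueue(93): queue = [1, 49, 4, 76, 83, 93]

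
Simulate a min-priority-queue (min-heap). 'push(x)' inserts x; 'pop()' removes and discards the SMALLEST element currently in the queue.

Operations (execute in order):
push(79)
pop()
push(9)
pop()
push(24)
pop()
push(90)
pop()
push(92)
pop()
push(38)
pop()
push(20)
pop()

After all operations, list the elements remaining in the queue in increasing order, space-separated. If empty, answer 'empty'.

Answer: empty

Derivation:
push(79): heap contents = [79]
pop() → 79: heap contents = []
push(9): heap contents = [9]
pop() → 9: heap contents = []
push(24): heap contents = [24]
pop() → 24: heap contents = []
push(90): heap contents = [90]
pop() → 90: heap contents = []
push(92): heap contents = [92]
pop() → 92: heap contents = []
push(38): heap contents = [38]
pop() → 38: heap contents = []
push(20): heap contents = [20]
pop() → 20: heap contents = []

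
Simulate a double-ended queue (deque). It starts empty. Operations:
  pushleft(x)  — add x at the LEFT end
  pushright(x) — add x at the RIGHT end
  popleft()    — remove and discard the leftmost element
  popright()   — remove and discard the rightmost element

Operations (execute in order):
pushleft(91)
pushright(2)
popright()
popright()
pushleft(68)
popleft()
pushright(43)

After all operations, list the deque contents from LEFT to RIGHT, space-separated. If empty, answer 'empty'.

Answer: 43

Derivation:
pushleft(91): [91]
pushright(2): [91, 2]
popright(): [91]
popright(): []
pushleft(68): [68]
popleft(): []
pushright(43): [43]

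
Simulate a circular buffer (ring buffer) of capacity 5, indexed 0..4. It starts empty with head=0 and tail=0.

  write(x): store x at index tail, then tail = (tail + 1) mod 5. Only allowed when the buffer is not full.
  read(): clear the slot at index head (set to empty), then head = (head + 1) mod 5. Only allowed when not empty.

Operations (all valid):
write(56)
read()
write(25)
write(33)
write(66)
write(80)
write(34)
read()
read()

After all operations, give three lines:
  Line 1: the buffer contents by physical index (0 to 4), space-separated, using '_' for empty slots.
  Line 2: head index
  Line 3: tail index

Answer: 34 _ _ 66 80
3
1

Derivation:
write(56): buf=[56 _ _ _ _], head=0, tail=1, size=1
read(): buf=[_ _ _ _ _], head=1, tail=1, size=0
write(25): buf=[_ 25 _ _ _], head=1, tail=2, size=1
write(33): buf=[_ 25 33 _ _], head=1, tail=3, size=2
write(66): buf=[_ 25 33 66 _], head=1, tail=4, size=3
write(80): buf=[_ 25 33 66 80], head=1, tail=0, size=4
write(34): buf=[34 25 33 66 80], head=1, tail=1, size=5
read(): buf=[34 _ 33 66 80], head=2, tail=1, size=4
read(): buf=[34 _ _ 66 80], head=3, tail=1, size=3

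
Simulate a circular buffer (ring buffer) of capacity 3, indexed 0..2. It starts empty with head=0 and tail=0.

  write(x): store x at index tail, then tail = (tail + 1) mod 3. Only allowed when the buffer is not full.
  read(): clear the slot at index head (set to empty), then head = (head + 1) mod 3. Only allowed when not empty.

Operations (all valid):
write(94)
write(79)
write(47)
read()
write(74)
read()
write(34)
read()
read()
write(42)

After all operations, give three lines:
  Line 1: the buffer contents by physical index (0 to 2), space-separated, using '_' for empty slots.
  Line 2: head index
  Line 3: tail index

write(94): buf=[94 _ _], head=0, tail=1, size=1
write(79): buf=[94 79 _], head=0, tail=2, size=2
write(47): buf=[94 79 47], head=0, tail=0, size=3
read(): buf=[_ 79 47], head=1, tail=0, size=2
write(74): buf=[74 79 47], head=1, tail=1, size=3
read(): buf=[74 _ 47], head=2, tail=1, size=2
write(34): buf=[74 34 47], head=2, tail=2, size=3
read(): buf=[74 34 _], head=0, tail=2, size=2
read(): buf=[_ 34 _], head=1, tail=2, size=1
write(42): buf=[_ 34 42], head=1, tail=0, size=2

Answer: _ 34 42
1
0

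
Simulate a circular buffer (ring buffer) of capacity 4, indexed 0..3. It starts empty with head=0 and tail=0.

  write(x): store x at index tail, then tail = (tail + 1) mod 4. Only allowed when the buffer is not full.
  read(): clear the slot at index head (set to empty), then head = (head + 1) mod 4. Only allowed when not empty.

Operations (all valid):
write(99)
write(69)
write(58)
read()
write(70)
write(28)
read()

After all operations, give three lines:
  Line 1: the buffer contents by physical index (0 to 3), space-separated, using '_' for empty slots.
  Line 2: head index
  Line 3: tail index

write(99): buf=[99 _ _ _], head=0, tail=1, size=1
write(69): buf=[99 69 _ _], head=0, tail=2, size=2
write(58): buf=[99 69 58 _], head=0, tail=3, size=3
read(): buf=[_ 69 58 _], head=1, tail=3, size=2
write(70): buf=[_ 69 58 70], head=1, tail=0, size=3
write(28): buf=[28 69 58 70], head=1, tail=1, size=4
read(): buf=[28 _ 58 70], head=2, tail=1, size=3

Answer: 28 _ 58 70
2
1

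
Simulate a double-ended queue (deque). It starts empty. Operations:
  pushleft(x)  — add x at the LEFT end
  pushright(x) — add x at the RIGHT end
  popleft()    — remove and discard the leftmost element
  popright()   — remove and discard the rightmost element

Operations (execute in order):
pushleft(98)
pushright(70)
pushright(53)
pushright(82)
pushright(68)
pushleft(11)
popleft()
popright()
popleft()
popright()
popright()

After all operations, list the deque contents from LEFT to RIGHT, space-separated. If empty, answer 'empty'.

Answer: 70

Derivation:
pushleft(98): [98]
pushright(70): [98, 70]
pushright(53): [98, 70, 53]
pushright(82): [98, 70, 53, 82]
pushright(68): [98, 70, 53, 82, 68]
pushleft(11): [11, 98, 70, 53, 82, 68]
popleft(): [98, 70, 53, 82, 68]
popright(): [98, 70, 53, 82]
popleft(): [70, 53, 82]
popright(): [70, 53]
popright(): [70]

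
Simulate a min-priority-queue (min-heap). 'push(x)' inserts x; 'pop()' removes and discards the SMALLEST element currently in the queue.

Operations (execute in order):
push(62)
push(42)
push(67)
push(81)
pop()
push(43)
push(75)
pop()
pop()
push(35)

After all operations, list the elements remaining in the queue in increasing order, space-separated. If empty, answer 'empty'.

push(62): heap contents = [62]
push(42): heap contents = [42, 62]
push(67): heap contents = [42, 62, 67]
push(81): heap contents = [42, 62, 67, 81]
pop() → 42: heap contents = [62, 67, 81]
push(43): heap contents = [43, 62, 67, 81]
push(75): heap contents = [43, 62, 67, 75, 81]
pop() → 43: heap contents = [62, 67, 75, 81]
pop() → 62: heap contents = [67, 75, 81]
push(35): heap contents = [35, 67, 75, 81]

Answer: 35 67 75 81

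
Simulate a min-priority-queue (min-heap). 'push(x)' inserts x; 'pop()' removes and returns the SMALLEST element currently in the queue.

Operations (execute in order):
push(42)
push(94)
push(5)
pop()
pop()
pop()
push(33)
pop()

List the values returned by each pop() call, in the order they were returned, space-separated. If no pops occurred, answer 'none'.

push(42): heap contents = [42]
push(94): heap contents = [42, 94]
push(5): heap contents = [5, 42, 94]
pop() → 5: heap contents = [42, 94]
pop() → 42: heap contents = [94]
pop() → 94: heap contents = []
push(33): heap contents = [33]
pop() → 33: heap contents = []

Answer: 5 42 94 33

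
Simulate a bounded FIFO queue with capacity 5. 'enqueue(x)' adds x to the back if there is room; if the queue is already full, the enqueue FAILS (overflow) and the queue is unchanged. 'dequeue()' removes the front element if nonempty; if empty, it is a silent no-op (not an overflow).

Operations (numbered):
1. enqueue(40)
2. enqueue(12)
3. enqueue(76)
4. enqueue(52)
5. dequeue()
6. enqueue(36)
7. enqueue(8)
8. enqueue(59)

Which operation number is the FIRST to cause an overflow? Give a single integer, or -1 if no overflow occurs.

1. enqueue(40): size=1
2. enqueue(12): size=2
3. enqueue(76): size=3
4. enqueue(52): size=4
5. dequeue(): size=3
6. enqueue(36): size=4
7. enqueue(8): size=5
8. enqueue(59): size=5=cap → OVERFLOW (fail)

Answer: 8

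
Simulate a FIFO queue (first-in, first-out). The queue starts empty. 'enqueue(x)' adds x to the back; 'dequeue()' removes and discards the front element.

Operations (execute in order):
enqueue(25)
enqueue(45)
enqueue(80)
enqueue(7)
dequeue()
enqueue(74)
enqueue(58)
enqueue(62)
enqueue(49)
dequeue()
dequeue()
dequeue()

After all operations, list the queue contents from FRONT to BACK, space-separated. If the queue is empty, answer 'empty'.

enqueue(25): [25]
enqueue(45): [25, 45]
enqueue(80): [25, 45, 80]
enqueue(7): [25, 45, 80, 7]
dequeue(): [45, 80, 7]
enqueue(74): [45, 80, 7, 74]
enqueue(58): [45, 80, 7, 74, 58]
enqueue(62): [45, 80, 7, 74, 58, 62]
enqueue(49): [45, 80, 7, 74, 58, 62, 49]
dequeue(): [80, 7, 74, 58, 62, 49]
dequeue(): [7, 74, 58, 62, 49]
dequeue(): [74, 58, 62, 49]

Answer: 74 58 62 49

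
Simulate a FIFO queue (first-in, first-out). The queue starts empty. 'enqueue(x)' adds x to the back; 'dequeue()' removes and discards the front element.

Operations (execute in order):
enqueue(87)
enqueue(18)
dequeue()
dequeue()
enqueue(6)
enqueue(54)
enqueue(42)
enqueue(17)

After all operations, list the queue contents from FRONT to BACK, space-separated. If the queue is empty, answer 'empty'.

enqueue(87): [87]
enqueue(18): [87, 18]
dequeue(): [18]
dequeue(): []
enqueue(6): [6]
enqueue(54): [6, 54]
enqueue(42): [6, 54, 42]
enqueue(17): [6, 54, 42, 17]

Answer: 6 54 42 17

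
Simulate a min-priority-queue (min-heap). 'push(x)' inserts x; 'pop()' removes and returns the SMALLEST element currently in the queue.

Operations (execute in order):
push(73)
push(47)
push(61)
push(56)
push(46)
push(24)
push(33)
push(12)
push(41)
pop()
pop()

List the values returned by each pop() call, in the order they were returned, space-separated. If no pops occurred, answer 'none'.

push(73): heap contents = [73]
push(47): heap contents = [47, 73]
push(61): heap contents = [47, 61, 73]
push(56): heap contents = [47, 56, 61, 73]
push(46): heap contents = [46, 47, 56, 61, 73]
push(24): heap contents = [24, 46, 47, 56, 61, 73]
push(33): heap contents = [24, 33, 46, 47, 56, 61, 73]
push(12): heap contents = [12, 24, 33, 46, 47, 56, 61, 73]
push(41): heap contents = [12, 24, 33, 41, 46, 47, 56, 61, 73]
pop() → 12: heap contents = [24, 33, 41, 46, 47, 56, 61, 73]
pop() → 24: heap contents = [33, 41, 46, 47, 56, 61, 73]

Answer: 12 24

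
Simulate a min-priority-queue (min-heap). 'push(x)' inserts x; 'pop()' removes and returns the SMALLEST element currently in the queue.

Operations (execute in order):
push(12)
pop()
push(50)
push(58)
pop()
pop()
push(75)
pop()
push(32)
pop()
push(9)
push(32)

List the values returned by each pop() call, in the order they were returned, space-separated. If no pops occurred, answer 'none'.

Answer: 12 50 58 75 32

Derivation:
push(12): heap contents = [12]
pop() → 12: heap contents = []
push(50): heap contents = [50]
push(58): heap contents = [50, 58]
pop() → 50: heap contents = [58]
pop() → 58: heap contents = []
push(75): heap contents = [75]
pop() → 75: heap contents = []
push(32): heap contents = [32]
pop() → 32: heap contents = []
push(9): heap contents = [9]
push(32): heap contents = [9, 32]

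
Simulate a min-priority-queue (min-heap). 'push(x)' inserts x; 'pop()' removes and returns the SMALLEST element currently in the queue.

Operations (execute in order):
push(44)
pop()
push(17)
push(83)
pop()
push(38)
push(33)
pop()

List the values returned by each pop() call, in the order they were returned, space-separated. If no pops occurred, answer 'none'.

Answer: 44 17 33

Derivation:
push(44): heap contents = [44]
pop() → 44: heap contents = []
push(17): heap contents = [17]
push(83): heap contents = [17, 83]
pop() → 17: heap contents = [83]
push(38): heap contents = [38, 83]
push(33): heap contents = [33, 38, 83]
pop() → 33: heap contents = [38, 83]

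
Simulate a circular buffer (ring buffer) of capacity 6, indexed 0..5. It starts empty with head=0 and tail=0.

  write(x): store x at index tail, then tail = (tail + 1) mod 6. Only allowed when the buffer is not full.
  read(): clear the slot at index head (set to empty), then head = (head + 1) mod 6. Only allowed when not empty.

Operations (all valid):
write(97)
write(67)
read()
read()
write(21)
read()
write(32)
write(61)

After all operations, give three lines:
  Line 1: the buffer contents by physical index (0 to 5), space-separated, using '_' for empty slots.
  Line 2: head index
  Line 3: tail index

Answer: _ _ _ 32 61 _
3
5

Derivation:
write(97): buf=[97 _ _ _ _ _], head=0, tail=1, size=1
write(67): buf=[97 67 _ _ _ _], head=0, tail=2, size=2
read(): buf=[_ 67 _ _ _ _], head=1, tail=2, size=1
read(): buf=[_ _ _ _ _ _], head=2, tail=2, size=0
write(21): buf=[_ _ 21 _ _ _], head=2, tail=3, size=1
read(): buf=[_ _ _ _ _ _], head=3, tail=3, size=0
write(32): buf=[_ _ _ 32 _ _], head=3, tail=4, size=1
write(61): buf=[_ _ _ 32 61 _], head=3, tail=5, size=2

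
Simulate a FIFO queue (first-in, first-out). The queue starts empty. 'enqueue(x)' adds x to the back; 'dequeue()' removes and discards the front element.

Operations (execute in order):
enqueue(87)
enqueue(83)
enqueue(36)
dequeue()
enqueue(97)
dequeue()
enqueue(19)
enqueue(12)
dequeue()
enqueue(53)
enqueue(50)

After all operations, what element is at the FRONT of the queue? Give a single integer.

Answer: 97

Derivation:
enqueue(87): queue = [87]
enqueue(83): queue = [87, 83]
enqueue(36): queue = [87, 83, 36]
dequeue(): queue = [83, 36]
enqueue(97): queue = [83, 36, 97]
dequeue(): queue = [36, 97]
enqueue(19): queue = [36, 97, 19]
enqueue(12): queue = [36, 97, 19, 12]
dequeue(): queue = [97, 19, 12]
enqueue(53): queue = [97, 19, 12, 53]
enqueue(50): queue = [97, 19, 12, 53, 50]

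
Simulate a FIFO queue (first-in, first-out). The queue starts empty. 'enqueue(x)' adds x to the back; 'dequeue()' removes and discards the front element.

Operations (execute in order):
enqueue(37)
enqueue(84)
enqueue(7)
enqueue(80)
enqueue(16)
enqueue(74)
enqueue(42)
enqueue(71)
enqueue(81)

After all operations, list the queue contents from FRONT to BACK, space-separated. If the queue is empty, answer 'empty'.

Answer: 37 84 7 80 16 74 42 71 81

Derivation:
enqueue(37): [37]
enqueue(84): [37, 84]
enqueue(7): [37, 84, 7]
enqueue(80): [37, 84, 7, 80]
enqueue(16): [37, 84, 7, 80, 16]
enqueue(74): [37, 84, 7, 80, 16, 74]
enqueue(42): [37, 84, 7, 80, 16, 74, 42]
enqueue(71): [37, 84, 7, 80, 16, 74, 42, 71]
enqueue(81): [37, 84, 7, 80, 16, 74, 42, 71, 81]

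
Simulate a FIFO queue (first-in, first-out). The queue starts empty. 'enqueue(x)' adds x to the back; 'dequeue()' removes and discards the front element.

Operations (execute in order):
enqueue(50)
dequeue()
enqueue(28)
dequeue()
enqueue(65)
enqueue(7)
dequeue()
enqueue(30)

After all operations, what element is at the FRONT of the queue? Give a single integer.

enqueue(50): queue = [50]
dequeue(): queue = []
enqueue(28): queue = [28]
dequeue(): queue = []
enqueue(65): queue = [65]
enqueue(7): queue = [65, 7]
dequeue(): queue = [7]
enqueue(30): queue = [7, 30]

Answer: 7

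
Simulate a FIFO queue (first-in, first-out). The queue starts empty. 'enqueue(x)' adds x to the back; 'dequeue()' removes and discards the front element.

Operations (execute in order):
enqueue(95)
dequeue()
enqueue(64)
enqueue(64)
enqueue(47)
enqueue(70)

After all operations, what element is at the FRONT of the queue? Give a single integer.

Answer: 64

Derivation:
enqueue(95): queue = [95]
dequeue(): queue = []
enqueue(64): queue = [64]
enqueue(64): queue = [64, 64]
enqueue(47): queue = [64, 64, 47]
enqueue(70): queue = [64, 64, 47, 70]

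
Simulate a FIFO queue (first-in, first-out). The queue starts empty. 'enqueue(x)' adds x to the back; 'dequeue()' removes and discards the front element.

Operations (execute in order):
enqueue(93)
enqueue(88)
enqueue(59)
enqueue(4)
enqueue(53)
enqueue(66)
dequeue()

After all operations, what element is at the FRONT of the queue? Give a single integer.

enqueue(93): queue = [93]
enqueue(88): queue = [93, 88]
enqueue(59): queue = [93, 88, 59]
enqueue(4): queue = [93, 88, 59, 4]
enqueue(53): queue = [93, 88, 59, 4, 53]
enqueue(66): queue = [93, 88, 59, 4, 53, 66]
dequeue(): queue = [88, 59, 4, 53, 66]

Answer: 88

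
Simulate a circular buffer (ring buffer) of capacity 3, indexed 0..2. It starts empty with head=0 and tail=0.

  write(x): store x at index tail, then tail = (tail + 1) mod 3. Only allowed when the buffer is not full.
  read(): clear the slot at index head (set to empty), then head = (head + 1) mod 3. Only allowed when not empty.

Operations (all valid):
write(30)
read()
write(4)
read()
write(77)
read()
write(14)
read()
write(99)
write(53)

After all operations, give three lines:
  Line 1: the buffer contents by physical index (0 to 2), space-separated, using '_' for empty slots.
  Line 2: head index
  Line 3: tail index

Answer: _ 99 53
1
0

Derivation:
write(30): buf=[30 _ _], head=0, tail=1, size=1
read(): buf=[_ _ _], head=1, tail=1, size=0
write(4): buf=[_ 4 _], head=1, tail=2, size=1
read(): buf=[_ _ _], head=2, tail=2, size=0
write(77): buf=[_ _ 77], head=2, tail=0, size=1
read(): buf=[_ _ _], head=0, tail=0, size=0
write(14): buf=[14 _ _], head=0, tail=1, size=1
read(): buf=[_ _ _], head=1, tail=1, size=0
write(99): buf=[_ 99 _], head=1, tail=2, size=1
write(53): buf=[_ 99 53], head=1, tail=0, size=2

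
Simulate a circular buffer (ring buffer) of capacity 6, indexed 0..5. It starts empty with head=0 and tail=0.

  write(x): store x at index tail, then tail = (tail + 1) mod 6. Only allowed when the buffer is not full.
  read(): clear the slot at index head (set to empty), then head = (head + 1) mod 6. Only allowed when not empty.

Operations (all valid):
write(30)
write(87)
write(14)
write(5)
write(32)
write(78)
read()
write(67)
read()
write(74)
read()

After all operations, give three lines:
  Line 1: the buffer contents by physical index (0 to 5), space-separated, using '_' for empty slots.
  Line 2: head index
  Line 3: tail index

write(30): buf=[30 _ _ _ _ _], head=0, tail=1, size=1
write(87): buf=[30 87 _ _ _ _], head=0, tail=2, size=2
write(14): buf=[30 87 14 _ _ _], head=0, tail=3, size=3
write(5): buf=[30 87 14 5 _ _], head=0, tail=4, size=4
write(32): buf=[30 87 14 5 32 _], head=0, tail=5, size=5
write(78): buf=[30 87 14 5 32 78], head=0, tail=0, size=6
read(): buf=[_ 87 14 5 32 78], head=1, tail=0, size=5
write(67): buf=[67 87 14 5 32 78], head=1, tail=1, size=6
read(): buf=[67 _ 14 5 32 78], head=2, tail=1, size=5
write(74): buf=[67 74 14 5 32 78], head=2, tail=2, size=6
read(): buf=[67 74 _ 5 32 78], head=3, tail=2, size=5

Answer: 67 74 _ 5 32 78
3
2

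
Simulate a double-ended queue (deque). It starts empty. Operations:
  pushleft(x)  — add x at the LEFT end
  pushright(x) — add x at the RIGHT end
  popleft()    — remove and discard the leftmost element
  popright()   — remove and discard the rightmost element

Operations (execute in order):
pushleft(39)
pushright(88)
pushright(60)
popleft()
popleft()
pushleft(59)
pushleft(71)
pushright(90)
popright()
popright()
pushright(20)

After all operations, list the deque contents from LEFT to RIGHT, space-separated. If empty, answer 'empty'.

pushleft(39): [39]
pushright(88): [39, 88]
pushright(60): [39, 88, 60]
popleft(): [88, 60]
popleft(): [60]
pushleft(59): [59, 60]
pushleft(71): [71, 59, 60]
pushright(90): [71, 59, 60, 90]
popright(): [71, 59, 60]
popright(): [71, 59]
pushright(20): [71, 59, 20]

Answer: 71 59 20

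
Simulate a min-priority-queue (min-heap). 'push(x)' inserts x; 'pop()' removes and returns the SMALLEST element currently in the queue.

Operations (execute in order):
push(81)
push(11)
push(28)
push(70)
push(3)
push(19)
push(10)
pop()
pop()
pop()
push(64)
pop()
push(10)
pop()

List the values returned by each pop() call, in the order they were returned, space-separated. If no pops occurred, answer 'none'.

Answer: 3 10 11 19 10

Derivation:
push(81): heap contents = [81]
push(11): heap contents = [11, 81]
push(28): heap contents = [11, 28, 81]
push(70): heap contents = [11, 28, 70, 81]
push(3): heap contents = [3, 11, 28, 70, 81]
push(19): heap contents = [3, 11, 19, 28, 70, 81]
push(10): heap contents = [3, 10, 11, 19, 28, 70, 81]
pop() → 3: heap contents = [10, 11, 19, 28, 70, 81]
pop() → 10: heap contents = [11, 19, 28, 70, 81]
pop() → 11: heap contents = [19, 28, 70, 81]
push(64): heap contents = [19, 28, 64, 70, 81]
pop() → 19: heap contents = [28, 64, 70, 81]
push(10): heap contents = [10, 28, 64, 70, 81]
pop() → 10: heap contents = [28, 64, 70, 81]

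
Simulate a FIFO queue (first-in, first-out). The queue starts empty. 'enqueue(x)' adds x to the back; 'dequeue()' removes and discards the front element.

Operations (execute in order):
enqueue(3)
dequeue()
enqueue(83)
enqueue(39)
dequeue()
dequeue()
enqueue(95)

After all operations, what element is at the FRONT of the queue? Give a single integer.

enqueue(3): queue = [3]
dequeue(): queue = []
enqueue(83): queue = [83]
enqueue(39): queue = [83, 39]
dequeue(): queue = [39]
dequeue(): queue = []
enqueue(95): queue = [95]

Answer: 95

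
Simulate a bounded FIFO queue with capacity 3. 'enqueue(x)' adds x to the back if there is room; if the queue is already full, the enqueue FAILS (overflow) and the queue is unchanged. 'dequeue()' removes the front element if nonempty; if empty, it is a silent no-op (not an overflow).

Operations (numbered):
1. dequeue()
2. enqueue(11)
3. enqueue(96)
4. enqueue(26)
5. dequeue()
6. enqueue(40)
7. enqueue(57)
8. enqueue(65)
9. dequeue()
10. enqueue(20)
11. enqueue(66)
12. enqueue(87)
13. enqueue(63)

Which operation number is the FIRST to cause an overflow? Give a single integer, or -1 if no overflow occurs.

Answer: 7

Derivation:
1. dequeue(): empty, no-op, size=0
2. enqueue(11): size=1
3. enqueue(96): size=2
4. enqueue(26): size=3
5. dequeue(): size=2
6. enqueue(40): size=3
7. enqueue(57): size=3=cap → OVERFLOW (fail)
8. enqueue(65): size=3=cap → OVERFLOW (fail)
9. dequeue(): size=2
10. enqueue(20): size=3
11. enqueue(66): size=3=cap → OVERFLOW (fail)
12. enqueue(87): size=3=cap → OVERFLOW (fail)
13. enqueue(63): size=3=cap → OVERFLOW (fail)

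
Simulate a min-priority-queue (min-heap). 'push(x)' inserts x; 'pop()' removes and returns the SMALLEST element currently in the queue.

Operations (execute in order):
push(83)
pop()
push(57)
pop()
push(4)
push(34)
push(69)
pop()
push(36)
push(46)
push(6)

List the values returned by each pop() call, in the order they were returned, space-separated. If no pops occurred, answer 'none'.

Answer: 83 57 4

Derivation:
push(83): heap contents = [83]
pop() → 83: heap contents = []
push(57): heap contents = [57]
pop() → 57: heap contents = []
push(4): heap contents = [4]
push(34): heap contents = [4, 34]
push(69): heap contents = [4, 34, 69]
pop() → 4: heap contents = [34, 69]
push(36): heap contents = [34, 36, 69]
push(46): heap contents = [34, 36, 46, 69]
push(6): heap contents = [6, 34, 36, 46, 69]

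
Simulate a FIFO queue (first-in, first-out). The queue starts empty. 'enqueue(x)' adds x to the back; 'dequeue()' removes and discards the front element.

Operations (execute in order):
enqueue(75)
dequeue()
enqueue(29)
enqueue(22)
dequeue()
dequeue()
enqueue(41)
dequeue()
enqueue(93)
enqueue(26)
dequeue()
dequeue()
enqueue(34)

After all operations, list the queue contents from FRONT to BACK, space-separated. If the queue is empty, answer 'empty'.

Answer: 34

Derivation:
enqueue(75): [75]
dequeue(): []
enqueue(29): [29]
enqueue(22): [29, 22]
dequeue(): [22]
dequeue(): []
enqueue(41): [41]
dequeue(): []
enqueue(93): [93]
enqueue(26): [93, 26]
dequeue(): [26]
dequeue(): []
enqueue(34): [34]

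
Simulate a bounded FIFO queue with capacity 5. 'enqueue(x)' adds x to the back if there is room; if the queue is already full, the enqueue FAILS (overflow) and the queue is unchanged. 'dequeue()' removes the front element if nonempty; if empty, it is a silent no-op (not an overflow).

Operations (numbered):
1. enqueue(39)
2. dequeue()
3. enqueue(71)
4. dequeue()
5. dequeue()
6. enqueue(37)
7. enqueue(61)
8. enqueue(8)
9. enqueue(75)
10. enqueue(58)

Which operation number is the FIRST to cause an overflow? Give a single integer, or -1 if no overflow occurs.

1. enqueue(39): size=1
2. dequeue(): size=0
3. enqueue(71): size=1
4. dequeue(): size=0
5. dequeue(): empty, no-op, size=0
6. enqueue(37): size=1
7. enqueue(61): size=2
8. enqueue(8): size=3
9. enqueue(75): size=4
10. enqueue(58): size=5

Answer: -1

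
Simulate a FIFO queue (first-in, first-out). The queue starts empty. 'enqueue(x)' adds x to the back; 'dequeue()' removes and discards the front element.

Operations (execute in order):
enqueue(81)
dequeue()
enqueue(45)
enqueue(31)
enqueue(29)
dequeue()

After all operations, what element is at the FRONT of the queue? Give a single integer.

Answer: 31

Derivation:
enqueue(81): queue = [81]
dequeue(): queue = []
enqueue(45): queue = [45]
enqueue(31): queue = [45, 31]
enqueue(29): queue = [45, 31, 29]
dequeue(): queue = [31, 29]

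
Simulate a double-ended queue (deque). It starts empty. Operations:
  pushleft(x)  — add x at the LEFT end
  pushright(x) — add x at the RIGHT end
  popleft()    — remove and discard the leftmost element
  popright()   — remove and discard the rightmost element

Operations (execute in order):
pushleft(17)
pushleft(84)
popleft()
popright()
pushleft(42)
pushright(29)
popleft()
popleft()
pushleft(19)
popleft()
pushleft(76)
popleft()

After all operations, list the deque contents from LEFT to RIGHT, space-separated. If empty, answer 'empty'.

Answer: empty

Derivation:
pushleft(17): [17]
pushleft(84): [84, 17]
popleft(): [17]
popright(): []
pushleft(42): [42]
pushright(29): [42, 29]
popleft(): [29]
popleft(): []
pushleft(19): [19]
popleft(): []
pushleft(76): [76]
popleft(): []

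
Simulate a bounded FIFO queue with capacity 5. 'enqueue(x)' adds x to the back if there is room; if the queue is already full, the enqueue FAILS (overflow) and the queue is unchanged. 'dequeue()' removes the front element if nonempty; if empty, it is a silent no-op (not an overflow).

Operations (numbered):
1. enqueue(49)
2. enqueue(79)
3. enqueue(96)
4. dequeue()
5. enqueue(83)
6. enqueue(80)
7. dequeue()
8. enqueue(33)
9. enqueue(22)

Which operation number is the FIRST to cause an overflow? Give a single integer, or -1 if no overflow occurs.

1. enqueue(49): size=1
2. enqueue(79): size=2
3. enqueue(96): size=3
4. dequeue(): size=2
5. enqueue(83): size=3
6. enqueue(80): size=4
7. dequeue(): size=3
8. enqueue(33): size=4
9. enqueue(22): size=5

Answer: -1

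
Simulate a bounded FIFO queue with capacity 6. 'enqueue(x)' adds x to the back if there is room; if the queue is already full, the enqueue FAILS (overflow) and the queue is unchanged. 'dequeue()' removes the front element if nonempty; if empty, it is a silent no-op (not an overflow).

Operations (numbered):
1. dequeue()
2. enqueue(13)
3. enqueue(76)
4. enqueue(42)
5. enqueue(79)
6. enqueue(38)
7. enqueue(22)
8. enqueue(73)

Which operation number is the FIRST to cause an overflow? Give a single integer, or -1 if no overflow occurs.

Answer: 8

Derivation:
1. dequeue(): empty, no-op, size=0
2. enqueue(13): size=1
3. enqueue(76): size=2
4. enqueue(42): size=3
5. enqueue(79): size=4
6. enqueue(38): size=5
7. enqueue(22): size=6
8. enqueue(73): size=6=cap → OVERFLOW (fail)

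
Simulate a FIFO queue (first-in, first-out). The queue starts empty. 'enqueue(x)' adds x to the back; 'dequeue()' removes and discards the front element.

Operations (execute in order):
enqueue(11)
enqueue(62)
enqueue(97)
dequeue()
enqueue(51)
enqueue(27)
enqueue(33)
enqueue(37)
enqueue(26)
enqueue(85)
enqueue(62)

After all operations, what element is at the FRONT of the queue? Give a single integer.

enqueue(11): queue = [11]
enqueue(62): queue = [11, 62]
enqueue(97): queue = [11, 62, 97]
dequeue(): queue = [62, 97]
enqueue(51): queue = [62, 97, 51]
enqueue(27): queue = [62, 97, 51, 27]
enqueue(33): queue = [62, 97, 51, 27, 33]
enqueue(37): queue = [62, 97, 51, 27, 33, 37]
enqueue(26): queue = [62, 97, 51, 27, 33, 37, 26]
enqueue(85): queue = [62, 97, 51, 27, 33, 37, 26, 85]
enqueue(62): queue = [62, 97, 51, 27, 33, 37, 26, 85, 62]

Answer: 62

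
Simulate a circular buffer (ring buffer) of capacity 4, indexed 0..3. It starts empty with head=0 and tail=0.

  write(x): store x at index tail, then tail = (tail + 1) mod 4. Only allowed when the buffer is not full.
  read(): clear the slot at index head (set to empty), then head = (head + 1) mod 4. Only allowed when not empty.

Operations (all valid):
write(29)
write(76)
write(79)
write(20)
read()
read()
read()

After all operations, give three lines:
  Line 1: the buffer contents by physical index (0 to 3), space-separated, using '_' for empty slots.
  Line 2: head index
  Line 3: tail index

write(29): buf=[29 _ _ _], head=0, tail=1, size=1
write(76): buf=[29 76 _ _], head=0, tail=2, size=2
write(79): buf=[29 76 79 _], head=0, tail=3, size=3
write(20): buf=[29 76 79 20], head=0, tail=0, size=4
read(): buf=[_ 76 79 20], head=1, tail=0, size=3
read(): buf=[_ _ 79 20], head=2, tail=0, size=2
read(): buf=[_ _ _ 20], head=3, tail=0, size=1

Answer: _ _ _ 20
3
0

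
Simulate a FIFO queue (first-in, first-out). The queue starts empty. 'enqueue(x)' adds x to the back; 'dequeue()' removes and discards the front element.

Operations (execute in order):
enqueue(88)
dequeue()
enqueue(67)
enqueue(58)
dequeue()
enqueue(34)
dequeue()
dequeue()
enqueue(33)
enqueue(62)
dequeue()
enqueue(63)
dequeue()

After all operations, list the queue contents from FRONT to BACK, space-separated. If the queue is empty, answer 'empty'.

enqueue(88): [88]
dequeue(): []
enqueue(67): [67]
enqueue(58): [67, 58]
dequeue(): [58]
enqueue(34): [58, 34]
dequeue(): [34]
dequeue(): []
enqueue(33): [33]
enqueue(62): [33, 62]
dequeue(): [62]
enqueue(63): [62, 63]
dequeue(): [63]

Answer: 63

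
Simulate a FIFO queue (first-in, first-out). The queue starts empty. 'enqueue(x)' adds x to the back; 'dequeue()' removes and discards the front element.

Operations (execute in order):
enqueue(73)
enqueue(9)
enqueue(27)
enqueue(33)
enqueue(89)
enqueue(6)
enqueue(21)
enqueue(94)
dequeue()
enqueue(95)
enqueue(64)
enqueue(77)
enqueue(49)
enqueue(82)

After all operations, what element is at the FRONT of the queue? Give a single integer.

Answer: 9

Derivation:
enqueue(73): queue = [73]
enqueue(9): queue = [73, 9]
enqueue(27): queue = [73, 9, 27]
enqueue(33): queue = [73, 9, 27, 33]
enqueue(89): queue = [73, 9, 27, 33, 89]
enqueue(6): queue = [73, 9, 27, 33, 89, 6]
enqueue(21): queue = [73, 9, 27, 33, 89, 6, 21]
enqueue(94): queue = [73, 9, 27, 33, 89, 6, 21, 94]
dequeue(): queue = [9, 27, 33, 89, 6, 21, 94]
enqueue(95): queue = [9, 27, 33, 89, 6, 21, 94, 95]
enqueue(64): queue = [9, 27, 33, 89, 6, 21, 94, 95, 64]
enqueue(77): queue = [9, 27, 33, 89, 6, 21, 94, 95, 64, 77]
enqueue(49): queue = [9, 27, 33, 89, 6, 21, 94, 95, 64, 77, 49]
enqueue(82): queue = [9, 27, 33, 89, 6, 21, 94, 95, 64, 77, 49, 82]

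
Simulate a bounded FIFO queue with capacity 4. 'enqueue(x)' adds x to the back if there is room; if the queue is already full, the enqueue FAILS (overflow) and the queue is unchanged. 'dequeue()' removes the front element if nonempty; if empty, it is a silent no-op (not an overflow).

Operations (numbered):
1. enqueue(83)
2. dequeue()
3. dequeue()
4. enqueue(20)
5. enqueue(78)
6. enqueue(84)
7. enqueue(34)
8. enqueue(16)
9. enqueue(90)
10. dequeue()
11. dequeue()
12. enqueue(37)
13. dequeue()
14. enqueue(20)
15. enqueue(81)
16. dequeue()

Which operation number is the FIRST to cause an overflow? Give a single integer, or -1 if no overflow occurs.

1. enqueue(83): size=1
2. dequeue(): size=0
3. dequeue(): empty, no-op, size=0
4. enqueue(20): size=1
5. enqueue(78): size=2
6. enqueue(84): size=3
7. enqueue(34): size=4
8. enqueue(16): size=4=cap → OVERFLOW (fail)
9. enqueue(90): size=4=cap → OVERFLOW (fail)
10. dequeue(): size=3
11. dequeue(): size=2
12. enqueue(37): size=3
13. dequeue(): size=2
14. enqueue(20): size=3
15. enqueue(81): size=4
16. dequeue(): size=3

Answer: 8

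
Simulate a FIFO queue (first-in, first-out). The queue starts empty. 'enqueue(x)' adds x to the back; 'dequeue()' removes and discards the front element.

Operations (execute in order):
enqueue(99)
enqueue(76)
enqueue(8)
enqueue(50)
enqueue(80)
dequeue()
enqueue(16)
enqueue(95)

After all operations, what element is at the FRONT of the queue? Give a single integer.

Answer: 76

Derivation:
enqueue(99): queue = [99]
enqueue(76): queue = [99, 76]
enqueue(8): queue = [99, 76, 8]
enqueue(50): queue = [99, 76, 8, 50]
enqueue(80): queue = [99, 76, 8, 50, 80]
dequeue(): queue = [76, 8, 50, 80]
enqueue(16): queue = [76, 8, 50, 80, 16]
enqueue(95): queue = [76, 8, 50, 80, 16, 95]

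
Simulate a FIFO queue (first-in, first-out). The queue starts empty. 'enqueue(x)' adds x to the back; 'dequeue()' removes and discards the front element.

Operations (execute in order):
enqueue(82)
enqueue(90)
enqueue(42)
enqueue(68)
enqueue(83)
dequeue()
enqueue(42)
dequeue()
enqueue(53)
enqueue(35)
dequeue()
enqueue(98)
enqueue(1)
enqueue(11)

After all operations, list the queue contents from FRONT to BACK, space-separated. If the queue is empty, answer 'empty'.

Answer: 68 83 42 53 35 98 1 11

Derivation:
enqueue(82): [82]
enqueue(90): [82, 90]
enqueue(42): [82, 90, 42]
enqueue(68): [82, 90, 42, 68]
enqueue(83): [82, 90, 42, 68, 83]
dequeue(): [90, 42, 68, 83]
enqueue(42): [90, 42, 68, 83, 42]
dequeue(): [42, 68, 83, 42]
enqueue(53): [42, 68, 83, 42, 53]
enqueue(35): [42, 68, 83, 42, 53, 35]
dequeue(): [68, 83, 42, 53, 35]
enqueue(98): [68, 83, 42, 53, 35, 98]
enqueue(1): [68, 83, 42, 53, 35, 98, 1]
enqueue(11): [68, 83, 42, 53, 35, 98, 1, 11]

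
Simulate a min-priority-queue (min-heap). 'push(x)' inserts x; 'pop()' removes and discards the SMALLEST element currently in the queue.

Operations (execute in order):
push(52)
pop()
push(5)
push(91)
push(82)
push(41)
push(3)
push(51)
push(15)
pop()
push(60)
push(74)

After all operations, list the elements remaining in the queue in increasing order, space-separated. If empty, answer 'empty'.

push(52): heap contents = [52]
pop() → 52: heap contents = []
push(5): heap contents = [5]
push(91): heap contents = [5, 91]
push(82): heap contents = [5, 82, 91]
push(41): heap contents = [5, 41, 82, 91]
push(3): heap contents = [3, 5, 41, 82, 91]
push(51): heap contents = [3, 5, 41, 51, 82, 91]
push(15): heap contents = [3, 5, 15, 41, 51, 82, 91]
pop() → 3: heap contents = [5, 15, 41, 51, 82, 91]
push(60): heap contents = [5, 15, 41, 51, 60, 82, 91]
push(74): heap contents = [5, 15, 41, 51, 60, 74, 82, 91]

Answer: 5 15 41 51 60 74 82 91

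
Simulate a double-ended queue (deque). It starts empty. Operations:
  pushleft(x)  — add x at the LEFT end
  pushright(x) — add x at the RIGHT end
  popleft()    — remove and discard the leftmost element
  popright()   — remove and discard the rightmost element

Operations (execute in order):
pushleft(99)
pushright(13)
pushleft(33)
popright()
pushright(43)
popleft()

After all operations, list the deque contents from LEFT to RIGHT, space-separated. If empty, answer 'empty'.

Answer: 99 43

Derivation:
pushleft(99): [99]
pushright(13): [99, 13]
pushleft(33): [33, 99, 13]
popright(): [33, 99]
pushright(43): [33, 99, 43]
popleft(): [99, 43]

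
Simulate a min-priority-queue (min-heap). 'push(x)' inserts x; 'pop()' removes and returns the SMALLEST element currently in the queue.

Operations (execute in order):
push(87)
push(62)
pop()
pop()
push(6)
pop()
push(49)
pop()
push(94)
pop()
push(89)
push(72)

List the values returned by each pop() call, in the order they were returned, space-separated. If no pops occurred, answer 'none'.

Answer: 62 87 6 49 94

Derivation:
push(87): heap contents = [87]
push(62): heap contents = [62, 87]
pop() → 62: heap contents = [87]
pop() → 87: heap contents = []
push(6): heap contents = [6]
pop() → 6: heap contents = []
push(49): heap contents = [49]
pop() → 49: heap contents = []
push(94): heap contents = [94]
pop() → 94: heap contents = []
push(89): heap contents = [89]
push(72): heap contents = [72, 89]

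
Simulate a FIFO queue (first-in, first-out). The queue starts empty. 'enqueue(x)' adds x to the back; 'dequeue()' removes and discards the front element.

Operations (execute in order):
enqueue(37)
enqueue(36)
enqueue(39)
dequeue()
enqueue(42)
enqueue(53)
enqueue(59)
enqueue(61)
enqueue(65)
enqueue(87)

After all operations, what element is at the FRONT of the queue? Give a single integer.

enqueue(37): queue = [37]
enqueue(36): queue = [37, 36]
enqueue(39): queue = [37, 36, 39]
dequeue(): queue = [36, 39]
enqueue(42): queue = [36, 39, 42]
enqueue(53): queue = [36, 39, 42, 53]
enqueue(59): queue = [36, 39, 42, 53, 59]
enqueue(61): queue = [36, 39, 42, 53, 59, 61]
enqueue(65): queue = [36, 39, 42, 53, 59, 61, 65]
enqueue(87): queue = [36, 39, 42, 53, 59, 61, 65, 87]

Answer: 36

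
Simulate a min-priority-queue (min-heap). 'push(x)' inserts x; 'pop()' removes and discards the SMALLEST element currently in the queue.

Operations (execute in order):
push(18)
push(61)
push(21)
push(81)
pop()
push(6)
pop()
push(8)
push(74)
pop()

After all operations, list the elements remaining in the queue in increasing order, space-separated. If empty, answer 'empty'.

push(18): heap contents = [18]
push(61): heap contents = [18, 61]
push(21): heap contents = [18, 21, 61]
push(81): heap contents = [18, 21, 61, 81]
pop() → 18: heap contents = [21, 61, 81]
push(6): heap contents = [6, 21, 61, 81]
pop() → 6: heap contents = [21, 61, 81]
push(8): heap contents = [8, 21, 61, 81]
push(74): heap contents = [8, 21, 61, 74, 81]
pop() → 8: heap contents = [21, 61, 74, 81]

Answer: 21 61 74 81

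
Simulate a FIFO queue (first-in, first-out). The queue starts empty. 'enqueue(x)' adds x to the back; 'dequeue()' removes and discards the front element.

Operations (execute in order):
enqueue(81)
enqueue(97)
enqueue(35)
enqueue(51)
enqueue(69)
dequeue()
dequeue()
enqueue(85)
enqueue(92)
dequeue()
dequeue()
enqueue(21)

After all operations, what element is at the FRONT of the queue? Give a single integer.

enqueue(81): queue = [81]
enqueue(97): queue = [81, 97]
enqueue(35): queue = [81, 97, 35]
enqueue(51): queue = [81, 97, 35, 51]
enqueue(69): queue = [81, 97, 35, 51, 69]
dequeue(): queue = [97, 35, 51, 69]
dequeue(): queue = [35, 51, 69]
enqueue(85): queue = [35, 51, 69, 85]
enqueue(92): queue = [35, 51, 69, 85, 92]
dequeue(): queue = [51, 69, 85, 92]
dequeue(): queue = [69, 85, 92]
enqueue(21): queue = [69, 85, 92, 21]

Answer: 69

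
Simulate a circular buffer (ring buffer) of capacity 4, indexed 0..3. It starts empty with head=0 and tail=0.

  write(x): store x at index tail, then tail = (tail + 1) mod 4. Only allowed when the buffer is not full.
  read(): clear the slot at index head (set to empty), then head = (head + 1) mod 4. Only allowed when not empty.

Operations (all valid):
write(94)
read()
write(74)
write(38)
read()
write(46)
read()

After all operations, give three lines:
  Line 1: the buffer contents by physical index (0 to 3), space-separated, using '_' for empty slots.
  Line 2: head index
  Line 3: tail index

Answer: _ _ _ 46
3
0

Derivation:
write(94): buf=[94 _ _ _], head=0, tail=1, size=1
read(): buf=[_ _ _ _], head=1, tail=1, size=0
write(74): buf=[_ 74 _ _], head=1, tail=2, size=1
write(38): buf=[_ 74 38 _], head=1, tail=3, size=2
read(): buf=[_ _ 38 _], head=2, tail=3, size=1
write(46): buf=[_ _ 38 46], head=2, tail=0, size=2
read(): buf=[_ _ _ 46], head=3, tail=0, size=1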